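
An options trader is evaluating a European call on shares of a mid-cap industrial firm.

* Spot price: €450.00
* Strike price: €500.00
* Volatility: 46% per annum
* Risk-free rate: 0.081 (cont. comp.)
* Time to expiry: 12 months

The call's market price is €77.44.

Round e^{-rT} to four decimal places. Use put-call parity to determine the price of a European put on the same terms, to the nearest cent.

exp(−rT) = exp(−0.081·1) = 0.9222
Put-call parity: C − P = S − K·e^(−rT) = 450 − 500·0.9222 = 450 − 461.1000 = -11.1000
P = C − (C − P) = 77.44 − (-11.1000) = 88.5400

€88.54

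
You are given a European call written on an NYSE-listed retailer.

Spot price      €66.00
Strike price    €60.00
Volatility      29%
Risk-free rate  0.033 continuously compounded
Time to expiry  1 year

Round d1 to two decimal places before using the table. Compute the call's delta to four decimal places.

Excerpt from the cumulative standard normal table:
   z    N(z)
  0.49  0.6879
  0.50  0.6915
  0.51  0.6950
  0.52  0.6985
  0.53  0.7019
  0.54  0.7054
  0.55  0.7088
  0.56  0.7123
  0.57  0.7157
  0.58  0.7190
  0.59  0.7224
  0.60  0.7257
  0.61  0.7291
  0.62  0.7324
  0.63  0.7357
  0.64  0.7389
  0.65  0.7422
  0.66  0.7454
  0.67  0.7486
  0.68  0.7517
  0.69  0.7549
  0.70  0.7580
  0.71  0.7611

T = 1;  σ√T = 0.2900
d₁ = [ln(66/60) + (0.033 + 0.29²/2)·1] / 0.2900 = [0.0953 + 0.0751] / 0.2900 = 0.5874 ≈ 0.59
N(d₁) = N(0.59) = 0.7224
Δ_call = N(d₁) = 0.7224

0.7224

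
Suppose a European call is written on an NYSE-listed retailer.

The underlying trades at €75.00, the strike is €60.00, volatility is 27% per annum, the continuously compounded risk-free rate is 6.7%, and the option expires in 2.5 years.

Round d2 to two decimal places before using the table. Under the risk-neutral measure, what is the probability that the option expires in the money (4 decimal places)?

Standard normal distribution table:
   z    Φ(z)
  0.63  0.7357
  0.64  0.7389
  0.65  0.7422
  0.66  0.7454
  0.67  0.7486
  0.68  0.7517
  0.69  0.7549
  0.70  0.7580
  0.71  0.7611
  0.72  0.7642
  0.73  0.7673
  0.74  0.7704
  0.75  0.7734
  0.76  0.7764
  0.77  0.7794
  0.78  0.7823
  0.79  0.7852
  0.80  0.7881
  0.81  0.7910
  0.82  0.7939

0.7580

T = 2.5;  σ√T = 0.4269
d₁ = [ln(75/60) + (0.067 + 0.27²/2)·2.5] / 0.4269 = [0.2231 + 0.2586] / 0.4269 = 1.1285 → 1.13
d₂ = d₁ − σ√T = 1.1285 − 0.4269 = 0.7016 → 0.70
Pr(exercise) under Q = N(d₂) = 0.7580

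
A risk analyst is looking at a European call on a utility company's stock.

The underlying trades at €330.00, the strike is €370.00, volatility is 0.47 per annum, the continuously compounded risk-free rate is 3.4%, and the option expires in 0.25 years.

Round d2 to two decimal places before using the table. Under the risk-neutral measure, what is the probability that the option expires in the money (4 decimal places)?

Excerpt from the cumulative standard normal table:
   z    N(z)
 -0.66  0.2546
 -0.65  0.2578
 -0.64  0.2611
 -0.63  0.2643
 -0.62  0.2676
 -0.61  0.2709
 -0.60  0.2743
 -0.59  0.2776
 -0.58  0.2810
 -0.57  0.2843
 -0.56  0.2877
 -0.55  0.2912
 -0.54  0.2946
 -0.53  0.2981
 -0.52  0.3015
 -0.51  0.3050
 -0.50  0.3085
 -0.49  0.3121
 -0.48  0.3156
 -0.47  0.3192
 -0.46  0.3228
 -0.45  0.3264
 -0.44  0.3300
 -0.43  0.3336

T = 0.25;  σ√T = 0.2350
d₁ = [ln(330/370) + (0.034 + 0.47²/2)·0.25] / 0.2350 = [-0.1144 + 0.0361] / 0.2350 = -0.3332 ≈ -0.33
d₂ = d₁ − σ√T = -0.3332 − 0.2350 = -0.5682 ≈ -0.57
Risk-neutral Pr[S_T > K] = N(d₂) = N(-0.57) = 0.2843

0.2843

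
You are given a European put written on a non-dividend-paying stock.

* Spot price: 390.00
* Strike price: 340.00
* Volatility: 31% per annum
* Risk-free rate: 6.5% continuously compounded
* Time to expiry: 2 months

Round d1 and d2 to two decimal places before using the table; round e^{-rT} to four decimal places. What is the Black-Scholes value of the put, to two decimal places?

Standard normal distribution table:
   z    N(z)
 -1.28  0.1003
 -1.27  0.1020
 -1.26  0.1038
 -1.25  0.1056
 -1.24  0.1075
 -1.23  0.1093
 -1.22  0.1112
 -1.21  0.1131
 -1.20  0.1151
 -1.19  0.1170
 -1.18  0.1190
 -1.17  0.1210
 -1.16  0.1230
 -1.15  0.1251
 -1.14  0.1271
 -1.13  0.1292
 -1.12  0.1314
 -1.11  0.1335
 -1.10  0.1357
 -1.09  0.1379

T = 0.1667;  σ√T = 0.1266
d₁ = [ln(390/340) + (0.065 + 0.31²/2)·0.1667] / 0.1266 = [0.1372 + 0.0188] / 0.1266 = 1.2330 which rounds to 1.23
d₂ = d₁ − σ√T = 1.2330 − 0.1266 = 1.1064 which rounds to 1.11
exp(−rT) = exp(−0.065·0.1667) = 0.9892
N(−d₂) = N(-1.11) = 0.1335;  N(−d₁) = N(-1.23) = 0.1093
P = 340·0.9892·0.1335 − 390·0.1093 = 44.8998 − 42.6270 = 2.2728

2.27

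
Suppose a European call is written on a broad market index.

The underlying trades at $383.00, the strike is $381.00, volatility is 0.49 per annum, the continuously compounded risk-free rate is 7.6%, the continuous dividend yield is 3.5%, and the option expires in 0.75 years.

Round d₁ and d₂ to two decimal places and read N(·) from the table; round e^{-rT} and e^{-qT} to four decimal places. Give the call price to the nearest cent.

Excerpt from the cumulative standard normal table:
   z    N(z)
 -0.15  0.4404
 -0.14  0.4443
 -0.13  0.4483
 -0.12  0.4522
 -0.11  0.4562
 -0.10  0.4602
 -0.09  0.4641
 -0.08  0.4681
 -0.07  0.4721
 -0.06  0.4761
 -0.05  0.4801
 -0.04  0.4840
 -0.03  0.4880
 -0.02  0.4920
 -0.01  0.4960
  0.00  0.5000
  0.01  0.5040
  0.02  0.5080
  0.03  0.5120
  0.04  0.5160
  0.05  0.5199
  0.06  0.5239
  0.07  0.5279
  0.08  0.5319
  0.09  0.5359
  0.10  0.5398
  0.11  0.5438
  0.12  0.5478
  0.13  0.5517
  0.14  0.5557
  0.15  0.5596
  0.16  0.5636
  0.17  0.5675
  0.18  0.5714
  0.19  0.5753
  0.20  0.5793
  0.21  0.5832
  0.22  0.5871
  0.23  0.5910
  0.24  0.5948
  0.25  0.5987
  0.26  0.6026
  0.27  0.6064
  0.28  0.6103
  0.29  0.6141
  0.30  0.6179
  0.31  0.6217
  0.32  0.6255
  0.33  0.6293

$69.19

T = 0.75;  σ√T = 0.4244
d₁ = [ln(383/381) + (0.076 − 0.035 + 0.49²/2)·0.75] / 0.4244 = [0.0052 + 0.1208] / 0.4244 = 0.2970 which rounds to 0.30
d₂ = d₁ − σ√T = 0.2970 − 0.4244 = -0.1274 which rounds to -0.13
e^(−qT) = e^(−0.035·0.75) = 0.9741;  e^(−rT) = e^(−0.076·0.75) = 0.9446
N(d₁) = N(0.30) = 0.6179;  N(d₂) = N(-0.13) = 0.4483
C = 383·0.9741·0.6179 − 381·0.9446·0.4483 = 230.5263 − 161.3399 = 69.1865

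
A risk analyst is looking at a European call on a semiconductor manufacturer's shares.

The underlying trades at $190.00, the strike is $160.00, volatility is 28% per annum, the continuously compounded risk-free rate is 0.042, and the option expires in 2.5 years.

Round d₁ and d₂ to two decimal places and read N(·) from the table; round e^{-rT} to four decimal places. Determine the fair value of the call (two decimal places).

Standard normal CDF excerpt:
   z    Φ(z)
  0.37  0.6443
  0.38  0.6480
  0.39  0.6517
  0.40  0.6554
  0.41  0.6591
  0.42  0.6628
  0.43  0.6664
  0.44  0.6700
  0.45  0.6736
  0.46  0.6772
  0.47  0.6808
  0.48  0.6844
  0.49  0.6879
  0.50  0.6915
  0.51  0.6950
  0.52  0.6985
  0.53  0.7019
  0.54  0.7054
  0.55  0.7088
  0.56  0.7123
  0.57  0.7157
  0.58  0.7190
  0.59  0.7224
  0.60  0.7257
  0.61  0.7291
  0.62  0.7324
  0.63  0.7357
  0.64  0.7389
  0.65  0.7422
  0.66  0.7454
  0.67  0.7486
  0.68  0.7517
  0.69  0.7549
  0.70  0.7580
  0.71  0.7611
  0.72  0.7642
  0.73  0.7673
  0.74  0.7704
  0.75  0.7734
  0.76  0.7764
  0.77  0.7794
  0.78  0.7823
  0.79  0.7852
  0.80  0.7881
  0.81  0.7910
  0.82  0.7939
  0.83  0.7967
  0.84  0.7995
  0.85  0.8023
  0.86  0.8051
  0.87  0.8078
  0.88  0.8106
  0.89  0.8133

$58.03

T = 2.5;  σ√T = 0.4427
d₁ = [ln(190/160) + (0.042 + 0.28²/2)·2.5] / 0.4427 = [0.1719 + 0.2030] / 0.4427 = 0.8467 which rounds to 0.85
d₂ = d₁ − σ√T = 0.8467 − 0.4427 = 0.4040 which rounds to 0.40
exp(−rT) = exp(−0.042·2.5) = 0.9003
C = 190·N(0.85) − 160·0.9003·N(0.40) = 190·0.8023 − 160·0.9003·0.6554 = 152.4370 − 94.4091 = 58.0279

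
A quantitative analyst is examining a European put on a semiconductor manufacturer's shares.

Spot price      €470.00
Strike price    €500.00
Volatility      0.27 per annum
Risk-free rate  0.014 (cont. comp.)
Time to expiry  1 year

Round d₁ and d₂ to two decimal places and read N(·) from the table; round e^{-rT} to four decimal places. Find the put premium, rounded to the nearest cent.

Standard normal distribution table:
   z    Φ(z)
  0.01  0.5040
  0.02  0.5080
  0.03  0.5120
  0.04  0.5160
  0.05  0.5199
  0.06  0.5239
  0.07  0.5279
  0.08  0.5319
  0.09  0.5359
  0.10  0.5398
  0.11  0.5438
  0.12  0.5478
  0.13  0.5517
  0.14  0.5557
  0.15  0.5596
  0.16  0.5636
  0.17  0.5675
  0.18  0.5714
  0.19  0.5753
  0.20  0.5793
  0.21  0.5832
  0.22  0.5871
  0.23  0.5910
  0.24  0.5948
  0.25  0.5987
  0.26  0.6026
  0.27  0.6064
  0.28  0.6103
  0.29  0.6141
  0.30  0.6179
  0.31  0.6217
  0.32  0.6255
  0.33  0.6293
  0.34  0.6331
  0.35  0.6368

σ√T = 0.27·√1 = 0.2700
d₁ = [ln(470/500) + (0.014 + ½·0.27²)·1] / (σ√T) = (-0.0619 + 0.0505) / 0.2700 = -0.0423 ⇒ -0.04
d₂ = -0.0423 − 0.2700 = -0.3123 ⇒ -0.31
e^(−rT) = e^(−0.014·1) = 0.9861
P = 500·0.9861·N(0.31) − 470·N(0.04) = 500·0.9861·0.6217 − 470·0.5160 = 306.5292 − 242.5200 = 64.0092

€64.01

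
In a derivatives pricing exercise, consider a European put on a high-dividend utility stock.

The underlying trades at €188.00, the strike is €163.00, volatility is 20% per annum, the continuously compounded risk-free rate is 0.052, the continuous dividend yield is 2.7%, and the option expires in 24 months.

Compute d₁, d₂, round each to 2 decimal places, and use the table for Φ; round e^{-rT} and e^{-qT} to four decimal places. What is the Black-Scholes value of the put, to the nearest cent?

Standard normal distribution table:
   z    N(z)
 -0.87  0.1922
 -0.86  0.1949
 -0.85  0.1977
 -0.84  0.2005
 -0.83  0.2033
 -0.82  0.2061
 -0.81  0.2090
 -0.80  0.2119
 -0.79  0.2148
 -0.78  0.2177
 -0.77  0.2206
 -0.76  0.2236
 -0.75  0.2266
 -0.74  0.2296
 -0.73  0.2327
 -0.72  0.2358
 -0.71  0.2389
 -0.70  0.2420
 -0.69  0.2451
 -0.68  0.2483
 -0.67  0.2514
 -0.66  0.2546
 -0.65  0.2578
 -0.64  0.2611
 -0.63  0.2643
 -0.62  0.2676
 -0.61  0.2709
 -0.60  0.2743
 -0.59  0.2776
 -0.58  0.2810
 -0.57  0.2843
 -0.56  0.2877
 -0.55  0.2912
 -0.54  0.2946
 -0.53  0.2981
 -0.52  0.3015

€6.57

σ√T = 0.2·√2 = 0.2828
d₁ = [ln(188/163) + (0.052 − 0.027 + 0.2²/2)·2] / 0.2828 = [0.1427 + 0.0900] / 0.2828 = 0.8227 ⇒ 0.82
d₂ = d₁ − σ√T = 0.8227 − 0.2828 = 0.5398 ⇒ 0.54
e^(−qT) = e^(−0.027·2) = 0.9474;  e^(−rT) = e^(−0.052·2) = 0.9012
P = 163·0.9012·N(-0.54) − 188·0.9474·N(-0.82) = 163·0.9012·0.2946 − 188·0.9474·0.2061 = 43.2754 − 36.7087 = 6.5667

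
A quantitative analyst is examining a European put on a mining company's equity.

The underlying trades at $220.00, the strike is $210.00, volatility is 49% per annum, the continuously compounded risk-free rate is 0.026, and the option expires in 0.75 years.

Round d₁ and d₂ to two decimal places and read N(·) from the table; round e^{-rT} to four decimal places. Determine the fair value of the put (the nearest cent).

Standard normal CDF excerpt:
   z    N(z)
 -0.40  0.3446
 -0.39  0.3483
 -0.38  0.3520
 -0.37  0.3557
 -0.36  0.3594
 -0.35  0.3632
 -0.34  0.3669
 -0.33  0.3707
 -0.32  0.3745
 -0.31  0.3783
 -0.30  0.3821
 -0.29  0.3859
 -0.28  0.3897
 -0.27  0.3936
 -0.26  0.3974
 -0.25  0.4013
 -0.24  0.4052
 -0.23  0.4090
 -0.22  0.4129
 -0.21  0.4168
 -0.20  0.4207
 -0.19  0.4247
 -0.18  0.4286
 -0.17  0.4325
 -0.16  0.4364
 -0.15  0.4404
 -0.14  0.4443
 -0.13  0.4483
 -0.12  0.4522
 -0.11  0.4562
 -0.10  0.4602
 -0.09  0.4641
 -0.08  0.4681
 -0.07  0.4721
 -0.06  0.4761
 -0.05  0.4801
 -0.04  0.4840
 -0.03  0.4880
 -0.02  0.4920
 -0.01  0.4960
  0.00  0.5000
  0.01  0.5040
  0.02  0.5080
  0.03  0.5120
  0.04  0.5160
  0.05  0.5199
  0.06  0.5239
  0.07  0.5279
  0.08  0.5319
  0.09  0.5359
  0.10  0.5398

$29.64

T = 0.75;  σ√T = 0.4244
d₁ = [ln(220/210) + (0.026 + ½·0.49²)·0.75] / (σ√T) = (0.0465 + 0.1095) / 0.4244 = 0.3678 ⇒ 0.37
d₂ = 0.3678 − 0.4244 = -0.0566 ⇒ -0.06
e^(−rT) = e^(−0.026·0.75) = 0.9807
P = 210·0.9807·N(0.06) − 220·N(-0.37) = 210·0.9807·0.5239 − 220·0.3557 = 107.8956 − 78.2540 = 29.6416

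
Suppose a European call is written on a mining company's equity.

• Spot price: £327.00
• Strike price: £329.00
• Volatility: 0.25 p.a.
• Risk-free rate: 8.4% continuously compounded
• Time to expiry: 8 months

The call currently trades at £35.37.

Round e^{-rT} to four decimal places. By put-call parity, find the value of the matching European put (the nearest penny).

e^(−rT) = e^(−0.084·0.6667) = 0.9455
Put-call parity: C − P = S − K·e^(−rT) = 327 − 329·0.9455 = 327 − 311.0695 = 15.9305
P = C − (C − P) = 35.37 − (15.9305) = 19.4395

£19.44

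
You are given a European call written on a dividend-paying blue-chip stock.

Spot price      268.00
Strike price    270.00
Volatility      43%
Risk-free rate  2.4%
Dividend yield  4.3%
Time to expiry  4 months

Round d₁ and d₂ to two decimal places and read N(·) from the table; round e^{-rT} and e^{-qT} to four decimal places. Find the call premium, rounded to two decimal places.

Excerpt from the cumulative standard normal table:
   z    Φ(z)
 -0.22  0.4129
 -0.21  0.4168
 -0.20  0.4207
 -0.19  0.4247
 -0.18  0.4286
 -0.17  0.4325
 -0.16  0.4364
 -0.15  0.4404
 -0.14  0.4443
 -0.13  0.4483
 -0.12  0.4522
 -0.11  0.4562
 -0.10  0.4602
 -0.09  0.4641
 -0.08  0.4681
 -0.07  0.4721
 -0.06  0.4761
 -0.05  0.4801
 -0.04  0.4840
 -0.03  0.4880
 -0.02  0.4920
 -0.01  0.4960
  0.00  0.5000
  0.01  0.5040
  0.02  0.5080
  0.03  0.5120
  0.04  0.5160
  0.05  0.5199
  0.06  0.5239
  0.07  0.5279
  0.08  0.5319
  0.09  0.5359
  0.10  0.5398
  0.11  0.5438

σ√T = 0.43·√0.3333 = 0.2483
d₁ = [ln(268/270) + (0.024 − 0.043 + ½·0.43²)·0.3333] / (σ√T) = (-0.0074 + 0.0245) / 0.2483 = 0.0687 ⇒ 0.07
d₂ = 0.0687 − 0.2483 = -0.1796 ⇒ -0.18
e^(−qT) = e^(−0.043·0.3333) = 0.9858;  e^(−rT) = e^(−0.024·0.3333) = 0.9920
N(d₁) = N(0.07) = 0.5279;  N(d₂) = N(-0.18) = 0.4286
C = 268·0.9858·0.5279 − 270·0.9920·0.4286 = 139.4682 − 114.7962 = 24.6720

24.67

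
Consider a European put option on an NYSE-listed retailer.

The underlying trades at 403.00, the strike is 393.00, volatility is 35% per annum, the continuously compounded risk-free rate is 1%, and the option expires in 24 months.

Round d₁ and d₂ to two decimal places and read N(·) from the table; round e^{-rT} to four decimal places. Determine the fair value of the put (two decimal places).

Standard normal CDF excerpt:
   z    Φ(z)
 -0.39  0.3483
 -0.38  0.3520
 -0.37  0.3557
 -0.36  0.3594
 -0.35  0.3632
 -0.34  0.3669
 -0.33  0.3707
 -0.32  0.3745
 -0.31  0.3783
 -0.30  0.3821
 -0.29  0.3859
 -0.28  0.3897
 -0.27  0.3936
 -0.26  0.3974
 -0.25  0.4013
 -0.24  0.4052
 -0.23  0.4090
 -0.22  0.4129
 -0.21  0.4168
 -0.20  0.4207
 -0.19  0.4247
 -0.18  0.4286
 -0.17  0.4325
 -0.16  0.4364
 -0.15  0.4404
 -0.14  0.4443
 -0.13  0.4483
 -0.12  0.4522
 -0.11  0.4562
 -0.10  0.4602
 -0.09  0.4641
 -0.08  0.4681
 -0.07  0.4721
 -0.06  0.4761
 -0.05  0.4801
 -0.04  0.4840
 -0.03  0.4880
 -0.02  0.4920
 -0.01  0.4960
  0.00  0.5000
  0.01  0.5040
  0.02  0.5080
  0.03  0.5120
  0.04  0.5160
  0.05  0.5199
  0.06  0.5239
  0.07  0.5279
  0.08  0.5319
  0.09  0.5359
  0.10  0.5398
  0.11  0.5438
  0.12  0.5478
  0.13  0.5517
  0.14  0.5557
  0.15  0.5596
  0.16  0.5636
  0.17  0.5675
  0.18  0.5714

σ√T = 0.35·√2 = 0.4950
d₁ = [ln(403/393) + (0.01 + ½·0.35²)·2] / (σ√T) = (0.0251 + 0.1425) / 0.4950 = 0.3387 which rounds to 0.34
d₂ = 0.3387 − 0.4950 = -0.1563 which rounds to -0.16
e^(−rT) = e^(−0.01·2) = 0.9802
N(−d₂) = N(0.16) = 0.5636;  N(−d₁) = N(-0.34) = 0.3669
P = 393·0.9802·0.5636 − 403·0.3669 = 217.1092 − 147.8607 = 69.2485

69.25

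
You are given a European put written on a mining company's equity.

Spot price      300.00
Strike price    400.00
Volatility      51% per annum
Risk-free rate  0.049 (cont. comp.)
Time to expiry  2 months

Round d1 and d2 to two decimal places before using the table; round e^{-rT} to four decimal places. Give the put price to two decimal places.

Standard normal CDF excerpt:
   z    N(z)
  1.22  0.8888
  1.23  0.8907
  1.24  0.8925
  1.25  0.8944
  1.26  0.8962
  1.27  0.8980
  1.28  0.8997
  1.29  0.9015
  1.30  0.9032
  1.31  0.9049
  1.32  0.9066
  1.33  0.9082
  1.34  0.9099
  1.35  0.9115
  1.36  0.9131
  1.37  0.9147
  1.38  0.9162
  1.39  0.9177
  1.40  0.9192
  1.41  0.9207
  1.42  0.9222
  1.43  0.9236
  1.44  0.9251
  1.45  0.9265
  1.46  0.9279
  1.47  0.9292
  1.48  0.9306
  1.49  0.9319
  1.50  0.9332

99.85

σ√T = 0.51·√0.1667 = 0.2082
ln(S/K) + (r + σ²/2)T = ln(300/400) + (0.049 + 0.51²/2)·0.1667 = -0.2877 + 0.0298 = -0.2578
d₁ = -0.2578 / 0.2082 = -1.2384 which rounds to -1.24
d₂ = d₁ − σ√T = -1.2384 − 0.2082 = -1.4466 which rounds to -1.45
exp(−rT) = exp(−0.049·0.1667) = 0.9919
N(−d₂) = N(1.45) = 0.9265;  N(−d₁) = N(1.24) = 0.8925
P = 400·0.9919·0.9265 − 300·0.8925 = 367.5981 − 267.7500 = 99.8481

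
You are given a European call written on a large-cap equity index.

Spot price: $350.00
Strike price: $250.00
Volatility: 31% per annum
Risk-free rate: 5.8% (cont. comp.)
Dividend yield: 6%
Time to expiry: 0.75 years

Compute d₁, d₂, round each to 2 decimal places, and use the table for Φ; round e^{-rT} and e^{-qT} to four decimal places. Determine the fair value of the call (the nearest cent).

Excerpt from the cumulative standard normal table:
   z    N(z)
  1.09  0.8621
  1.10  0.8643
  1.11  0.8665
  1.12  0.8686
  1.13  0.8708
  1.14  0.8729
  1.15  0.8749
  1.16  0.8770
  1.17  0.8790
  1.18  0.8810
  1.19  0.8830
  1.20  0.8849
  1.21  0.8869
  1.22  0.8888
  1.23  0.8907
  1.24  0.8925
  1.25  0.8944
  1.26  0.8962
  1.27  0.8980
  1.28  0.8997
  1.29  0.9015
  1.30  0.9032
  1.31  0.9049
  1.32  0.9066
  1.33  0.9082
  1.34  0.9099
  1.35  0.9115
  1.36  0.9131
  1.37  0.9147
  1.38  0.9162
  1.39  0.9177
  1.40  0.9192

T = 0.75;  σ√T = 0.2685
ln(S/K) + (r − q + σ²/2)T = ln(350/250) + (0.058 − 0.06 + 0.31²/2)·0.75 = 0.3365 + 0.0345 = 0.3710
d₁ = 0.3710 / 0.2685 = 1.3820 ≈ 1.38
d₂ = d₁ − σ√T = 1.3820 − 0.2685 = 1.1135 ≈ 1.11
exp(−qT) = exp(−0.06·0.75) = 0.9560;  exp(−rT) = exp(−0.058·0.75) = 0.9574
N(d₁) = N(1.38) = 0.9162;  N(d₂) = N(1.11) = 0.8665
C = 350·0.9560·0.9162 − 250·0.9574·0.8665 = 306.5605 − 207.3968 = 99.1637

$99.16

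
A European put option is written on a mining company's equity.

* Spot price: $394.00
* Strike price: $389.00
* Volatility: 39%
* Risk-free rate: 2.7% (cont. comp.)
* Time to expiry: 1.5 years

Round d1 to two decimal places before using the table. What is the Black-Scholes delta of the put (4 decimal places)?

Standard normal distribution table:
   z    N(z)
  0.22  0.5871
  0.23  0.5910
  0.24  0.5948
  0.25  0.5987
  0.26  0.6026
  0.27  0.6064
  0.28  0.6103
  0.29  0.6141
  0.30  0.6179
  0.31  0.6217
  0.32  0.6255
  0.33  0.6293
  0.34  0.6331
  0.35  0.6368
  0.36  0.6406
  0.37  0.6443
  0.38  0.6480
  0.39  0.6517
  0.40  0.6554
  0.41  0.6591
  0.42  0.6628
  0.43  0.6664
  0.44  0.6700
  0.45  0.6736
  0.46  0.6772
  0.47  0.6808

-0.3632

σ√T = 0.39·√1.5 = 0.4777
d₁ = [ln(394/389) + (0.027 + 0.39²/2)·1.5] / 0.4777 = [0.0128 + 0.1546] / 0.4777 = 0.3504 → 0.35
N(d₁) = N(0.35) = 0.6368
Δ_put = N(d₁) − 1 = 0.6368 − 1 = -0.3632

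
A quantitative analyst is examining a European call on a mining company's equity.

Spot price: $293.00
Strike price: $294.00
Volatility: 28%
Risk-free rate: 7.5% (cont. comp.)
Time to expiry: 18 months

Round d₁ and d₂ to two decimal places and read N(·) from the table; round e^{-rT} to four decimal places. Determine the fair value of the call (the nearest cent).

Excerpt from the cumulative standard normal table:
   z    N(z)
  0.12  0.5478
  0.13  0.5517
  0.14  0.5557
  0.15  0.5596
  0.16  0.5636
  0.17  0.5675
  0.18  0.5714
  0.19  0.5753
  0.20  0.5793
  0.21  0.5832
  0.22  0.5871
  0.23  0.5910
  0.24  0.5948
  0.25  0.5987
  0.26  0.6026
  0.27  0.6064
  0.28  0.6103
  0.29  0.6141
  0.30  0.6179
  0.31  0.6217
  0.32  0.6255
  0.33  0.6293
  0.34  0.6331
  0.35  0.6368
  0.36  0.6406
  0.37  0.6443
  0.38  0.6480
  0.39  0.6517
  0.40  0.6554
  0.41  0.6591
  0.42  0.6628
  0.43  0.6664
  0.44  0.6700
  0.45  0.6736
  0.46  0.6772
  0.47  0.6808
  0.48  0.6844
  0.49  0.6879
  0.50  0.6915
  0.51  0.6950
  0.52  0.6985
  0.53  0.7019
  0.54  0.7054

T = 1.5;  σ√T = 0.3429
d₁ = [ln(293/294) + (0.075 + 0.28²/2)·1.5] / 0.3429 = [-0.0034 + 0.1713] / 0.3429 = 0.4896 ≈ 0.49
d₂ = d₁ − σ√T = 0.4896 − 0.3429 = 0.1467 ≈ 0.15
e^(−rT) = e^(−0.075·1.5) = 0.8936
N(d₁) = N(0.49) = 0.6879;  N(d₂) = N(0.15) = 0.5596
C = 293·0.6879 − 294·0.8936·0.5596 = 201.5547 − 147.0172 = 54.5375

$54.54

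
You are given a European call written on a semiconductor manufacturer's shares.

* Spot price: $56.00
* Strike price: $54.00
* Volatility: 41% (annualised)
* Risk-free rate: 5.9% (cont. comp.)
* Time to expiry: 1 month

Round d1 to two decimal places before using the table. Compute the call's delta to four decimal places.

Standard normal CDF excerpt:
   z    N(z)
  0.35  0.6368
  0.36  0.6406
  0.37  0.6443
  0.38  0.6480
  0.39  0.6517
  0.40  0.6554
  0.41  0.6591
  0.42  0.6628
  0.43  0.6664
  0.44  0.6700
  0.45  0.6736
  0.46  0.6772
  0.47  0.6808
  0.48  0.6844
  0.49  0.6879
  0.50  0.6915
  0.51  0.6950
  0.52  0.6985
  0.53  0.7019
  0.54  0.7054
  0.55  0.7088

σ√T = 0.41 × 0.2887 = 0.1184
ln(S/K) + (r + σ²/2)T = ln(56/54) + (0.059 + 0.41²/2)·0.08333 = 0.0364 + 0.0119 = 0.0483
d₁ = 0.0483 / 0.1184 = 0.4080 ≈ 0.41
N(d₁) = N(0.41) = 0.6591
Δ_call = N(d₁) = 0.6591

0.6591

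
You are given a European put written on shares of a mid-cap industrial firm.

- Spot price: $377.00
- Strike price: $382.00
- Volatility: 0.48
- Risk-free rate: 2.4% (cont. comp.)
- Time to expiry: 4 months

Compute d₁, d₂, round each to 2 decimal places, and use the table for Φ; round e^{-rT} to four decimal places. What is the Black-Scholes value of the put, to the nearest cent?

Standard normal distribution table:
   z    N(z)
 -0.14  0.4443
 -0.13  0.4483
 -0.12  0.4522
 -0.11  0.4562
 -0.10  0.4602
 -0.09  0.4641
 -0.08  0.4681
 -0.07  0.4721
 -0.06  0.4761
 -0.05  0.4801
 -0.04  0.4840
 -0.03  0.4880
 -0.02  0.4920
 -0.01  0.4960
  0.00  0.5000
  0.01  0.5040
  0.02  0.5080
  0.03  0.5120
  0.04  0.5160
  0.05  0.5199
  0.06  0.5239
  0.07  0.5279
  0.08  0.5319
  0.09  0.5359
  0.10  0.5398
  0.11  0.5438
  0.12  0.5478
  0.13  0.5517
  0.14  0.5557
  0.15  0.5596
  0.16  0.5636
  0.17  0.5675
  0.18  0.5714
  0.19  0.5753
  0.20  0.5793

σ√T = 0.48·√0.3333 = 0.2771
ln(S/K) + (r + σ²/2)T = ln(377/382) + (0.024 + 0.48²/2)·0.3333 = -0.0132 + 0.0464 = 0.0332
d₁ = 0.0332 / 0.2771 = 0.1199 ⇒ 0.12
d₂ = d₁ − σ√T = 0.1199 − 0.2771 = -0.1572 ⇒ -0.16
e^(−rT) = e^(−0.024·0.3333) = 0.9920
N(−d₂) = N(0.16) = 0.5636;  N(−d₁) = N(-0.12) = 0.4522
P = 382·0.9920·0.5636 − 377·0.4522 = 213.5728 − 170.4794 = 43.0934

$43.09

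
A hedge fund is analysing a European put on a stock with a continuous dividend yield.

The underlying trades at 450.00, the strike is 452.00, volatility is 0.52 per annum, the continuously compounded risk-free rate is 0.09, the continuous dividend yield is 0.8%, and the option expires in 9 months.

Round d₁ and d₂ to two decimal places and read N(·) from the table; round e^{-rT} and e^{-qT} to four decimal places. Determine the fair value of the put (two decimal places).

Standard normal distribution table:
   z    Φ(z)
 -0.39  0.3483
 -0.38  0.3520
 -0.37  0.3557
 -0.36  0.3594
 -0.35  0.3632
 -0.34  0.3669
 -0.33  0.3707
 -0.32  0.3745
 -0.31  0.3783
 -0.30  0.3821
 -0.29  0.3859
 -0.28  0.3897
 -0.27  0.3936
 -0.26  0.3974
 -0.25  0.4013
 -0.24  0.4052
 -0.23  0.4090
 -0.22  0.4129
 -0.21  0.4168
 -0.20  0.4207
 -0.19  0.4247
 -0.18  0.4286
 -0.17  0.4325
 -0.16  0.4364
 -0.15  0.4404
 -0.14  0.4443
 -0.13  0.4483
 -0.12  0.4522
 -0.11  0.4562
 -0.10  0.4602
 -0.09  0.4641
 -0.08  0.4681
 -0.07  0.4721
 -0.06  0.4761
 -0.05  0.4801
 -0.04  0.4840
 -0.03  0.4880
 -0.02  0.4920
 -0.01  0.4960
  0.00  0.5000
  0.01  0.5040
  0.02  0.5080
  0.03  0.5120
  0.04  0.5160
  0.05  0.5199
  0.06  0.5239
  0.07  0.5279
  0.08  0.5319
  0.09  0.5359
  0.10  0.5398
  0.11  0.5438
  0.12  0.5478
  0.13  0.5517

65.60

T = 0.75;  σ√T = 0.4503
d₁ = [ln(450/452) + (0.09 − 0.008 + ½·0.52²)·0.75] / (σ√T) = (-0.0044 + 0.1629) / 0.4503 = 0.3519 ≈ 0.35
d₂ = 0.3519 − 0.4503 = -0.0984 ≈ -0.10
exp(−qT) = exp(−0.008·0.75) = 0.9940;  exp(−rT) = exp(−0.09·0.75) = 0.9347
N(−d₂) = N(0.10) = 0.5398;  N(−d₁) = N(-0.35) = 0.3632
P = 452·0.9347·0.5398 − 450·0.9940·0.3632 = 228.0571 − 162.4594 = 65.5977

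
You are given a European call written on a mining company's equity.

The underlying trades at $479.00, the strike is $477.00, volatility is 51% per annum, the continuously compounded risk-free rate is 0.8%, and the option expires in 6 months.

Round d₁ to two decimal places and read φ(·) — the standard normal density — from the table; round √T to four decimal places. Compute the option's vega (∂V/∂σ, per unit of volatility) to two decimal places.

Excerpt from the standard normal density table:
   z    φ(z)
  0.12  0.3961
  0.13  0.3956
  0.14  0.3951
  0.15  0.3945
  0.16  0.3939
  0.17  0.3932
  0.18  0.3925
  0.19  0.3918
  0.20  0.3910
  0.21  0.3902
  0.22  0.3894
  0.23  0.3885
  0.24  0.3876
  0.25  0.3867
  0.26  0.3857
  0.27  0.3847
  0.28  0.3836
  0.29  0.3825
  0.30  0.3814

132.43

σ√T = 0.51·√0.5 = 0.3606
d₁ = [ln(479/477) + (0.008 + 0.51²/2)·0.5] / 0.3606 = [0.0042 + 0.0690] / 0.3606 = 0.2030 which rounds to 0.20
√T = √0.5 = 0.7071
φ(d₁) = φ(0.20) = 0.3910
vega = S·φ(d₁)·√T = 479·0.3910·0.7071 = 132.4321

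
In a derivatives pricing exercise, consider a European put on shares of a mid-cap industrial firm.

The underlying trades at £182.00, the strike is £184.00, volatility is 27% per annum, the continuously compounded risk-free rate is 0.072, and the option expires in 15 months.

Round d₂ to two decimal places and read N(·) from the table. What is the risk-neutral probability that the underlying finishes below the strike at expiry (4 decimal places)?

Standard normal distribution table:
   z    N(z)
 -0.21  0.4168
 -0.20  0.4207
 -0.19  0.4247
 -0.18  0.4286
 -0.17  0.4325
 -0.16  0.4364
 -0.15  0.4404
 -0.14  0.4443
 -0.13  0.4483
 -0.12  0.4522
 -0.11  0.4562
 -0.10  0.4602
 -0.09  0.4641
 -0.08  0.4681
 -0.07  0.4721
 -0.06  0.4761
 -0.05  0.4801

0.4562

σ√T = 0.27 × 1.1180 = 0.3019
d₁ = [ln(182/184) + (0.072 + 0.27²/2)·1.25] / 0.3019 = [-0.0109 + 0.1356] / 0.3019 = 0.4129 ≈ 0.41
d₂ = d₁ − σ√T = 0.4129 − 0.3019 = 0.1110 ≈ 0.11
Pr(exercise) under Q = N(−d₂) = N(-0.11) = 0.4562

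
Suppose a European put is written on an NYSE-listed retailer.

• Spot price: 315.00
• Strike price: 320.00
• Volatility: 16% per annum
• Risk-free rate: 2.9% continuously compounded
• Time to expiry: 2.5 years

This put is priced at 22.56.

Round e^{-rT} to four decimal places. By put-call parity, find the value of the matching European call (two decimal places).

e^(−rT) = e^(−0.029·2.5) = 0.9301
Put-call parity: C − P = S − K·e^(−rT) = 315 − 320·0.9301 = 315 − 297.6320 = 17.3680
C = P + (C − P) = 22.56 + (17.3680) = 39.9280

39.93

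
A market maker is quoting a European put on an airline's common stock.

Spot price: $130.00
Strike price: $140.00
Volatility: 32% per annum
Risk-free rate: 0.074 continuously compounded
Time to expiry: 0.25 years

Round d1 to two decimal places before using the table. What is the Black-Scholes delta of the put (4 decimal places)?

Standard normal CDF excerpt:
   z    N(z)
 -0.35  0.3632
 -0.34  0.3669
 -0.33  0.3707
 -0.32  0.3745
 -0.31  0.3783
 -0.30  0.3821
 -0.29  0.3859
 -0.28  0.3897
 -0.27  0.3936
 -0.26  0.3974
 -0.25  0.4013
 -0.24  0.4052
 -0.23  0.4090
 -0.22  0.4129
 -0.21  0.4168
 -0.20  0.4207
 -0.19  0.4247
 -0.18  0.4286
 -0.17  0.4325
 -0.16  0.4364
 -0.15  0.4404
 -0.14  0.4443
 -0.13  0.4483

-0.6064

T = 0.25;  σ√T = 0.1600
d₁ = [ln(130/140) + (0.074 + 0.32²/2)·0.25] / 0.1600 = [-0.0741 + 0.0313] / 0.1600 = -0.2675 which rounds to -0.27
N(d₁) = N(-0.27) = 0.3936
Δ_put = N(d₁) − 1 = 0.3936 − 1 = -0.6064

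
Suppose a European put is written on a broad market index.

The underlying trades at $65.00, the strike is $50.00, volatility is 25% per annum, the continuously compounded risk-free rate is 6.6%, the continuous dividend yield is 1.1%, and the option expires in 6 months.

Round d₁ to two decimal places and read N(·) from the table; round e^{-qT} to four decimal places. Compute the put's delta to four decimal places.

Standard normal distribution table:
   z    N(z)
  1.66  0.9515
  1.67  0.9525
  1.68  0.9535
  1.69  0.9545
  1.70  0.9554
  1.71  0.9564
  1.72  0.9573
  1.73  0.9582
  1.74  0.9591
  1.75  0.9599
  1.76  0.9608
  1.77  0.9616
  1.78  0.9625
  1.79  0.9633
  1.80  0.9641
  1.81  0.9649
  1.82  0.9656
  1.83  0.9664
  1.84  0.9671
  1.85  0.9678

-0.0416

σ√T = 0.25·√0.5 = 0.1768
d₁ = [ln(65/50) + (0.066 − 0.011 + 0.25²/2)·0.5] / 0.1768 = [0.2624 + 0.0431] / 0.1768 = 1.7281 → 1.73
N(d₁) = N(1.73) = 0.9582
Δ_put = e^(−qT)·(N(d₁) − 1) = 0.9945·(0.9582 − 1) = -0.0416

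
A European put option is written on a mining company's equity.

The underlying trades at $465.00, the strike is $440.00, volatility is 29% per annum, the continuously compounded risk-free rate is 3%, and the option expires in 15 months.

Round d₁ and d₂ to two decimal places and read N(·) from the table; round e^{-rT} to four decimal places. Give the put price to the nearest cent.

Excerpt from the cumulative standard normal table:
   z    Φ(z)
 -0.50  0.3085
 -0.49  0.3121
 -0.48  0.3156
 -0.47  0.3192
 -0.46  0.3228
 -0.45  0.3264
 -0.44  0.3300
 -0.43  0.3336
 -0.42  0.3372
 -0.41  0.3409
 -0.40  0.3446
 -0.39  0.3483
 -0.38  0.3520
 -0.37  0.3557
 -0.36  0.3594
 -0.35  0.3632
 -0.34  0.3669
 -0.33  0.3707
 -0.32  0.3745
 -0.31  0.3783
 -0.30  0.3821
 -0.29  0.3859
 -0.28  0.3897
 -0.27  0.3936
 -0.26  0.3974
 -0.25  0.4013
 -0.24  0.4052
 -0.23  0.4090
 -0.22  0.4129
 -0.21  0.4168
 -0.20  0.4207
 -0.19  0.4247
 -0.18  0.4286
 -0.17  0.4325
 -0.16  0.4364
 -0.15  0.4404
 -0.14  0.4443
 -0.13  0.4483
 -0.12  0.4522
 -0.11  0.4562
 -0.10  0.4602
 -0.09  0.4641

σ√T = 0.29 × 1.1180 = 0.3242
d₁ = [ln(465/440) + (0.03 + ½·0.29²)·1.25] / (σ√T) = (0.0553 + 0.0901) / 0.3242 = 0.4482 ≈ 0.45
d₂ = 0.4482 − 0.3242 = 0.1240 ≈ 0.12
e^(−rT) = e^(−0.03·1.25) = 0.9632
P = 440·0.9632·N(-0.12) − 465·N(-0.45) = 440·0.9632·0.4522 − 465·0.3264 = 191.6460 − 151.7760 = 39.8700

$39.87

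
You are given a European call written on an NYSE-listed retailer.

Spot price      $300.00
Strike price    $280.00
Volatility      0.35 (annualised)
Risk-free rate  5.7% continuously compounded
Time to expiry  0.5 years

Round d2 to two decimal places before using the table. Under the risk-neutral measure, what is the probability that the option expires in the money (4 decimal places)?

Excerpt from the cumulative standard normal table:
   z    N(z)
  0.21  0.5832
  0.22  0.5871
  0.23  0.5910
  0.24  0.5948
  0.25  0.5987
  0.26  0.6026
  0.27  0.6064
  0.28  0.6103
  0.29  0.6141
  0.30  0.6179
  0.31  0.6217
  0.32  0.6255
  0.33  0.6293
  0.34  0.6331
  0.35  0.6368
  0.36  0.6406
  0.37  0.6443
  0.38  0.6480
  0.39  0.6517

0.6064

σ√T = 0.35·√0.5 = 0.2475
ln(S/K) + (r + σ²/2)T = ln(300/280) + (0.057 + 0.35²/2)·0.5 = 0.0690 + 0.0591 = 0.1281
d₁ = 0.1281 / 0.2475 = 0.5177 → 0.52
d₂ = d₁ − σ√T = 0.5177 − 0.2475 = 0.2702 → 0.27
Pr(exercise) under Q = N(d₂) = 0.6064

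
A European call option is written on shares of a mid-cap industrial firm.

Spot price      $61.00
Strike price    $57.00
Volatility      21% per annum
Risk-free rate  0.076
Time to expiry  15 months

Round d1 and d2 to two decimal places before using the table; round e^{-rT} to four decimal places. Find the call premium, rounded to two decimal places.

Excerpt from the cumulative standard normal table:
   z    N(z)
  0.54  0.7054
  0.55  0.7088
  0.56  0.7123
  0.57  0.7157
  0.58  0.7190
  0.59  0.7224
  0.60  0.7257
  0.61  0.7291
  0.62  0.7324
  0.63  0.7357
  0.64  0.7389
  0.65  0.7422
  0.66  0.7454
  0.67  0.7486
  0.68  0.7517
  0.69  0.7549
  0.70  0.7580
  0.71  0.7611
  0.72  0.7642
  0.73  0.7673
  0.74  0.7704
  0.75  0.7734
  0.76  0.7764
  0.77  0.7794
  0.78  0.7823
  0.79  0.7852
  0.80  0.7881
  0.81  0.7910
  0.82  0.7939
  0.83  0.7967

σ√T = 0.21·√1.25 = 0.2348
d₁ = [ln(61/57) + (0.076 + 0.21²/2)·1.25] / 0.2348 = [0.0678 + 0.1226] / 0.2348 = 0.8109 which rounds to 0.81
d₂ = d₁ − σ√T = 0.8109 − 0.2348 = 0.5761 which rounds to 0.58
e^(−rT) = e^(−0.076·1.25) = 0.9094
N(d₁) = N(0.81) = 0.7910;  N(d₂) = N(0.58) = 0.7190
C = 61·0.7910 − 57·0.9094·0.7190 = 48.2510 − 37.2699 = 10.9811

$10.98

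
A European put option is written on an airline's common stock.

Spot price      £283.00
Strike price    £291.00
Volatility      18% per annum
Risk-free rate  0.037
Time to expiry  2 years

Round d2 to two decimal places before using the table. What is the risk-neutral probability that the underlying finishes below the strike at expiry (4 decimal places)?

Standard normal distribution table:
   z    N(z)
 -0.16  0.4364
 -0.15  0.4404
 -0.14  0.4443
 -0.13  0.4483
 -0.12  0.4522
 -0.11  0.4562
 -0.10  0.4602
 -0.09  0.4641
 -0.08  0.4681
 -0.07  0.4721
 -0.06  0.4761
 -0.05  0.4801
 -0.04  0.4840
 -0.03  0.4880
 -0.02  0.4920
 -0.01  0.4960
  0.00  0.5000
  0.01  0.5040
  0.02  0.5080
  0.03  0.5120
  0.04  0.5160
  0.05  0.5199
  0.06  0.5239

0.4801

T = 2;  σ√T = 0.2546
ln(S/K) + (r + σ²/2)T = ln(283/291) + (0.037 + 0.18²/2)·2 = -0.0279 + 0.1064 = 0.0785
d₁ = 0.0785 / 0.2546 = 0.3085 → 0.31
d₂ = d₁ − σ√T = 0.3085 − 0.2546 = 0.0539 → 0.05
Risk-neutral Pr[S_T < K] = N(−d₂) = N(-0.05) = 0.4801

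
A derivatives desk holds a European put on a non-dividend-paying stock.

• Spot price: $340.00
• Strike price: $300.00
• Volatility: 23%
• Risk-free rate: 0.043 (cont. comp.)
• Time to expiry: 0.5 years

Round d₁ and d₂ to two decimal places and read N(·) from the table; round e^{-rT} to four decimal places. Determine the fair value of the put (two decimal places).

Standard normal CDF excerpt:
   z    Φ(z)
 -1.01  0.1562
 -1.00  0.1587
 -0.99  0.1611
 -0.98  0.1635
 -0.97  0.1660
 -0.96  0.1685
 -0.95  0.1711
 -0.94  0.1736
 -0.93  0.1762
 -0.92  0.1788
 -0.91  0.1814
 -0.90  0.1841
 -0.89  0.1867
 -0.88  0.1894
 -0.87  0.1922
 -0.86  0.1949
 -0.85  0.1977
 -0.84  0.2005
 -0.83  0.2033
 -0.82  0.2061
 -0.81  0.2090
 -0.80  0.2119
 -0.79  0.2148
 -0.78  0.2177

$4.92

T = 0.5;  σ√T = 0.1626
d₁ = [ln(340/300) + (0.043 + 0.23²/2)·0.5] / 0.1626 = [0.1252 + 0.0347] / 0.1626 = 0.9831 ⇒ 0.98
d₂ = d₁ − σ√T = 0.9831 − 0.1626 = 0.8205 ⇒ 0.82
e^(−rT) = e^(−0.043·0.5) = 0.9787
N(−d₂) = N(-0.82) = 0.2061;  N(−d₁) = N(-0.98) = 0.1635
P = 300·0.9787·0.2061 − 340·0.1635 = 60.5130 − 55.5900 = 4.9230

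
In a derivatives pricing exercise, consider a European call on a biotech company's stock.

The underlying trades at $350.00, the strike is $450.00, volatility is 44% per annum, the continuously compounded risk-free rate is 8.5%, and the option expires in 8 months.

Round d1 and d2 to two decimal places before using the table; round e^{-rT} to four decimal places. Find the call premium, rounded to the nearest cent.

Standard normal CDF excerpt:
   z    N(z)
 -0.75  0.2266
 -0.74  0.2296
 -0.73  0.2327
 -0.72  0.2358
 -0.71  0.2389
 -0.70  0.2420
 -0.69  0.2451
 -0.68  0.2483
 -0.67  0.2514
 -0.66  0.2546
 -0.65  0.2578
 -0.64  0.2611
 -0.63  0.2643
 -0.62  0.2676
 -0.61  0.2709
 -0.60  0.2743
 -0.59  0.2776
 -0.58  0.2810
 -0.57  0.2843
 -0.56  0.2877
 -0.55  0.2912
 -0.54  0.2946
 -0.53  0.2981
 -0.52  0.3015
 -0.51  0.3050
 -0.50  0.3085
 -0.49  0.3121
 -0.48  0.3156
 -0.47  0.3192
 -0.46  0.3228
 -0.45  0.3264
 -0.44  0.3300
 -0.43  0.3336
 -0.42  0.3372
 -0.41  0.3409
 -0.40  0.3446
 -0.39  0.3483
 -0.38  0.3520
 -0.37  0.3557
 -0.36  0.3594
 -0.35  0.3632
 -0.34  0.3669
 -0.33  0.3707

$25.53

σ√T = 0.44·√0.6667 = 0.3593
d₁ = [ln(350/450) + (0.085 + 0.44²/2)·0.6667] / 0.3593 = [-0.2513 + 0.1212] / 0.3593 = -0.3622 ≈ -0.36
d₂ = d₁ − σ√T = -0.3622 − 0.3593 = -0.7214 ≈ -0.72
exp(−rT) = exp(−0.085·0.6667) = 0.9449
N(d₁) = N(-0.36) = 0.3594;  N(d₂) = N(-0.72) = 0.2358
C = 350·0.3594 − 450·0.9449·0.2358 = 125.7900 − 100.2633 = 25.5267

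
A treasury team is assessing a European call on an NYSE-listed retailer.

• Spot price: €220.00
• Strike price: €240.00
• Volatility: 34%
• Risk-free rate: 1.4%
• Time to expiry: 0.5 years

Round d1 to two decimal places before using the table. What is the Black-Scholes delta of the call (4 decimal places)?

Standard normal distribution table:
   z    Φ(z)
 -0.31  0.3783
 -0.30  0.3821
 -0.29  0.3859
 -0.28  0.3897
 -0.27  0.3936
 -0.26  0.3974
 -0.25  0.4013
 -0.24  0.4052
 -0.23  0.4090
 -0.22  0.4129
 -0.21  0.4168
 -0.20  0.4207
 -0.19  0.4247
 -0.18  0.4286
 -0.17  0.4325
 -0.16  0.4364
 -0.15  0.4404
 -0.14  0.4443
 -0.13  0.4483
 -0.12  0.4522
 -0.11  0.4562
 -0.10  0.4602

0.4168

σ√T = 0.34·√0.5 = 0.2404
d₁ = [ln(220/240) + (0.014 + ½·0.34²)·0.5] / (σ√T) = (-0.0870 + 0.0359) / 0.2404 = -0.2126 which rounds to -0.21
N(d₁) = N(-0.21) = 0.4168
Δ_call = N(d₁) = 0.4168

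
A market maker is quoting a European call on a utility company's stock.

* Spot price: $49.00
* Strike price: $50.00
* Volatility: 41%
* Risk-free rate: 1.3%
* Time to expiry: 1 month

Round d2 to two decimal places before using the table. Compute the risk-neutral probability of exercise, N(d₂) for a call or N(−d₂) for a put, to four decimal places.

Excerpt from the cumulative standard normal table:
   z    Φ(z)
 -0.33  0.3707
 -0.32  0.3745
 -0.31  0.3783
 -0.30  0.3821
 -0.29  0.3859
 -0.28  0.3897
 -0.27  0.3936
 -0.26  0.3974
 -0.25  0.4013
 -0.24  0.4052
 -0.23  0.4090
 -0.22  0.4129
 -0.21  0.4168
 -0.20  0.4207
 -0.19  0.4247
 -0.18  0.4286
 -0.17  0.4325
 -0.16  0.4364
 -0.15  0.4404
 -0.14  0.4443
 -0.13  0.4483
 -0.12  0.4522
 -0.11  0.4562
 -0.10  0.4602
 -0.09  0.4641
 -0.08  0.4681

T = 0.08333;  σ√T = 0.1184
d₁ = [ln(49/50) + (0.013 + ½·0.41²)·0.08333] / (σ√T) = (-0.0202 + 0.0081) / 0.1184 = -0.1024 which rounds to -0.10
d₂ = -0.1024 − 0.1184 = -0.2207 which rounds to -0.22
Risk-neutral Pr[S_T > K] = N(d₂) = N(-0.22) = 0.4129

0.4129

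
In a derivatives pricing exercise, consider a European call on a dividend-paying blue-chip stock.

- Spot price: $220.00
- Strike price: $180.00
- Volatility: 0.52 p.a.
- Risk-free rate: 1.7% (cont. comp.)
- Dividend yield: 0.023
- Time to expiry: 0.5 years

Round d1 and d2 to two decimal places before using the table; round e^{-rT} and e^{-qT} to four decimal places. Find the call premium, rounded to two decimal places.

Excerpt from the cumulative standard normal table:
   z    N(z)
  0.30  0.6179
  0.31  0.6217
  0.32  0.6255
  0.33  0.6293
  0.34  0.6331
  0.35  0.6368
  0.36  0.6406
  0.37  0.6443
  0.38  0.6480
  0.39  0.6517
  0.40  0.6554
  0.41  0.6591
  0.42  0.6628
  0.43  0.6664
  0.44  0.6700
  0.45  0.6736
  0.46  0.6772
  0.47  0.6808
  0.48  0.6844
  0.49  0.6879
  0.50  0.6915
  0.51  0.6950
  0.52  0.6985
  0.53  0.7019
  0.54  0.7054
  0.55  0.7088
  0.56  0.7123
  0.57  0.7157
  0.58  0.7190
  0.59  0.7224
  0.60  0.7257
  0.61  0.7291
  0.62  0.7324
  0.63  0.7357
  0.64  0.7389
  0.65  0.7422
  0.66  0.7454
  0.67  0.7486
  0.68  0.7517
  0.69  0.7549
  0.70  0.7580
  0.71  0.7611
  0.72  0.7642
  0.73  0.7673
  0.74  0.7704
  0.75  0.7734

σ√T = 0.52 × 0.7071 = 0.3677
d₁ = [ln(220/180) + (0.017 − 0.023 + 0.52²/2)·0.5] / 0.3677 = [0.2007 + 0.0646] / 0.3677 = 0.7214 → 0.72
d₂ = d₁ − σ√T = 0.7214 − 0.3677 = 0.3537 → 0.35
e^(−qT) = e^(−0.023·0.5) = 0.9886;  e^(−rT) = e^(−0.017·0.5) = 0.9915
N(d₁) = N(0.72) = 0.7642;  N(d₂) = N(0.35) = 0.6368
C = 220·0.9886·0.7642 − 180·0.9915·0.6368 = 166.2074 − 113.6497 = 52.5577

$52.56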